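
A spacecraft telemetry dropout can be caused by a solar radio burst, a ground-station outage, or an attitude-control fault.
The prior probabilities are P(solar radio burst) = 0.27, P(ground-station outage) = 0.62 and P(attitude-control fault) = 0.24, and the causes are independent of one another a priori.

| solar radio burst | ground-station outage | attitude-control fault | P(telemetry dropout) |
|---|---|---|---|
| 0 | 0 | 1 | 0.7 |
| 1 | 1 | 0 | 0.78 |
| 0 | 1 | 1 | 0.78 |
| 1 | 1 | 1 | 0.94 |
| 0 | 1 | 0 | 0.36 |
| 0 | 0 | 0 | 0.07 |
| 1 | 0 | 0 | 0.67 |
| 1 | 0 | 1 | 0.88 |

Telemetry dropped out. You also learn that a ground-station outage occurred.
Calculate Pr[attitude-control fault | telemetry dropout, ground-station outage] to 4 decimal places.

Pr[attitude-control fault | telemetry dropout, ground-station outage] ≈ 0.3545

Weight on attitude-control fault=true, given the evidence: 0.136656 + 0.060912 = 0.197568
Normalizer over all consistent configurations: 0.36×0.73×0.76 + 0.78×0.73×0.24 + 0.78×0.27×0.76 + 0.94×0.27×0.24 = 0.557352
Posterior = 0.197568 / 0.557352 ≈ 0.3545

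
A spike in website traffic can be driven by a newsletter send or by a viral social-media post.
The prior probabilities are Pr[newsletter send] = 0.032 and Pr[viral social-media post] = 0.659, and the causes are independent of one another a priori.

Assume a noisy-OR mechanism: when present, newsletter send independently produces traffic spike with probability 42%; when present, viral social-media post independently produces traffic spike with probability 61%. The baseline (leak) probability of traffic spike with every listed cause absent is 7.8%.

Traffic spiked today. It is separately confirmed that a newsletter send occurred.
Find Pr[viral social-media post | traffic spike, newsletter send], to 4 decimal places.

Under noisy-OR, P(traffic spike | causes) = 1 − (1−0.078)·∏(1−qᵢ) over the active causes.
P(traffic spike | newsletter send) = 0.46524·0.341 + 0.791444·0.659 = 0.158647 + 0.521562 = 0.680209
Restricting to configurations with viral social-media post present: 0.791444·0.659 = 0.521562.
P(viral social-media post | traffic spike, newsletter send) = 0.521562 / 0.680209 ≈ 0.7668

Pr[viral social-media post | traffic spike, newsletter send] ≈ 0.7668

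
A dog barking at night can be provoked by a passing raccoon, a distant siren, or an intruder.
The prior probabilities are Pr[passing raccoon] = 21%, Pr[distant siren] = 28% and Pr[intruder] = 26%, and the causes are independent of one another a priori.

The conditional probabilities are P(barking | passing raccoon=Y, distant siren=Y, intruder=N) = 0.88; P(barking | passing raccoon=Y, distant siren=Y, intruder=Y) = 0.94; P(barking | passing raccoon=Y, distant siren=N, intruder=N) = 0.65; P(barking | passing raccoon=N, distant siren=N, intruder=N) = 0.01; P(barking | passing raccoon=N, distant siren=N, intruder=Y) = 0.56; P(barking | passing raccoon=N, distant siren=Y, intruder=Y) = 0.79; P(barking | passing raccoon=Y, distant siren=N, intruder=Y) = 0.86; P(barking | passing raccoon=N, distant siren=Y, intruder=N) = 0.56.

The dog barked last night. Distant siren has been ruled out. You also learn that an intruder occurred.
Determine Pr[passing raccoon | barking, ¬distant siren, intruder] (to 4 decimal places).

Weight on passing raccoon=true, given the evidence: 0.86*0.21 = 0.180600
Denominator P(barking | ¬distant siren, intruder): 0.56*0.79 + 0.86*0.21 = 0.623000
Posterior = 0.180600 / 0.623000 ≈ 0.2899

Pr[passing raccoon | barking, ¬distant siren, intruder] ≈ 0.2899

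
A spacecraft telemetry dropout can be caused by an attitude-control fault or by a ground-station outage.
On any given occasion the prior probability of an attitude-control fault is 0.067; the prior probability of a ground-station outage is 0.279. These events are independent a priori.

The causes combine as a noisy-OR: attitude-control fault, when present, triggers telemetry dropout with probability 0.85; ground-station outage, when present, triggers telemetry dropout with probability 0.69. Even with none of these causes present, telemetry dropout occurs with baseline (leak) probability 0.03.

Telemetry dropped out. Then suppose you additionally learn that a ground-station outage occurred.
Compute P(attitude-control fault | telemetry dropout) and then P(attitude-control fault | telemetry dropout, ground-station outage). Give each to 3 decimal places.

P(attitude-control fault | telemetry dropout) ≈ 0.226; P(attitude-control fault | telemetry dropout, ground-station outage) ≈ 0.089

Under noisy-OR, P(telemetry dropout | causes) = 1 − (1−0.03)·∏(1−qᵢ) over the active causes.
P(telemetry dropout) = 0.03×0.933×0.721 + 0.6993×0.933×0.279 + 0.8545×0.067×0.721 + 0.954895×0.067×0.279 = 0.020181 + 0.182033 + 0.041278 + 0.017850 = 0.261342
The attitude-control fault-present share is 0.041278 + 0.017850 = 0.059128.
Hence the posterior is 0.059128/0.261342 ≈ 0.226.

Now also conditioning on ground-station outage=true:
P(telemetry dropout | ground-station outage) = 0.6993·0.933 + 0.954895·0.067 = 0.652447 + 0.063978 = 0.716425
Restricting to configurations with attitude-control fault present: 0.954895·0.067 = 0.063978.
So P(attitude-control fault | telemetry dropout, ground-station outage) = 0.063978/0.716425 ≈ 0.089.
Conditioning on ground-station outage lowers the posterior on attitude-control fault: the classic explaining-away effect in a common-effect structure.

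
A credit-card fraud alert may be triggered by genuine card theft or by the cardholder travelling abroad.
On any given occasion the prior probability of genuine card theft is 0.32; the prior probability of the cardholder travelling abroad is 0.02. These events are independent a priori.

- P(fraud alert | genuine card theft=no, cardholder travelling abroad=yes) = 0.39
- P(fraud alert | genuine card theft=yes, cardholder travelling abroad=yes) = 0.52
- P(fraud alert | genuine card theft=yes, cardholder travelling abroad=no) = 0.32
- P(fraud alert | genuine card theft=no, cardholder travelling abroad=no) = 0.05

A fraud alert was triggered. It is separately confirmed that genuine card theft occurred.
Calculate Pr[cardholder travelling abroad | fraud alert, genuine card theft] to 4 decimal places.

Enumerate both values of cardholder travelling abroad and weight by the priors:
  P(fraud alert | genuine card theft) = 0.32*0.98 + 0.52*0.02
        = 0.313600 + 0.010400 = 0.324000
Keeping only the cardholder travelling abroad-present terms gives 0.010400, so
  P(cardholder travelling abroad | fraud alert, genuine card theft) = 0.010400 / 0.324000 ≈ 0.0321

Pr[cardholder travelling abroad | fraud alert, genuine card theft] ≈ 0.0321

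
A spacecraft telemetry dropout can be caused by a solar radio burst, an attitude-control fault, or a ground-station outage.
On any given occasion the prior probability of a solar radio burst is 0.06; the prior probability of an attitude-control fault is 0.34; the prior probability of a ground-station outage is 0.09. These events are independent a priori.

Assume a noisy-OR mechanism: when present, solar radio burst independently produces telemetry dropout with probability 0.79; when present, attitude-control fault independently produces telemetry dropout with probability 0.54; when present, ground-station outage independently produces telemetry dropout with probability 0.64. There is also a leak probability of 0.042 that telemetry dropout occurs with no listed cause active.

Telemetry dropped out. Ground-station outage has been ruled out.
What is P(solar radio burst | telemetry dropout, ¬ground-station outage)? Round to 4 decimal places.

Under noisy-OR, P(telemetry dropout | causes) = 1 − (1−0.042)·∏(1−qᵢ) over the active causes.
Weight on solar radio burst=true, given the evidence: 0.031633 + 0.018512 = 0.050145
Denominator P(telemetry dropout | ¬ground-station outage): 0.042×0.94×0.66 + 0.55932×0.94×0.34 + 0.79882×0.06×0.66 + 0.907457×0.06×0.34 = 0.254961
P(solar radio burst | telemetry dropout, ¬ground-station outage) = 0.050145/0.254961 ≈ 0.1967

P(solar radio burst | telemetry dropout, ¬ground-station outage) ≈ 0.1967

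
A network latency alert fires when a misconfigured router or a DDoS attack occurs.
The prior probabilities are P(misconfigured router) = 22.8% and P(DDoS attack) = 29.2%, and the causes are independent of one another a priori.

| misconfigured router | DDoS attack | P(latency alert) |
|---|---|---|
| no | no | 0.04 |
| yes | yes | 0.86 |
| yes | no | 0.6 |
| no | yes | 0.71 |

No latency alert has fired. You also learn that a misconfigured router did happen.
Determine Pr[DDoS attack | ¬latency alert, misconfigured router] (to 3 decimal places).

By total probability over both values of DDoS attack:
  P(¬latency alert | misconfigured router) = 0.4*0.708 + 0.14*0.292
        = 0.283200 + 0.040880 = 0.324080
Configurations with DDoS attack contribute 0.040880, so
  P(DDoS attack | ¬latency alert, misconfigured router) = 0.040880 / 0.324080 ≈ 0.126

Pr[DDoS attack | ¬latency alert, misconfigured router] ≈ 0.126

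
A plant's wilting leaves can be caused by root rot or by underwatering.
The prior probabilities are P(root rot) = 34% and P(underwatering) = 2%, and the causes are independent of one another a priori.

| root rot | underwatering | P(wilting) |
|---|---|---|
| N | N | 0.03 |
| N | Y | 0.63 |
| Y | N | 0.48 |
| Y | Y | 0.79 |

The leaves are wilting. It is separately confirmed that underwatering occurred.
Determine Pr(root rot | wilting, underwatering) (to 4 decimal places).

P(wilting | underwatering) = 0.63*0.66 + 0.79*0.34 = 0.415800 + 0.268600 = 0.684400
Of this, 0.268600 comes from 0.79*0.34 (the root rot=true cases).
Hence the posterior is 0.268600/0.684400 ≈ 0.3925.

Pr(root rot | wilting, underwatering) ≈ 0.3925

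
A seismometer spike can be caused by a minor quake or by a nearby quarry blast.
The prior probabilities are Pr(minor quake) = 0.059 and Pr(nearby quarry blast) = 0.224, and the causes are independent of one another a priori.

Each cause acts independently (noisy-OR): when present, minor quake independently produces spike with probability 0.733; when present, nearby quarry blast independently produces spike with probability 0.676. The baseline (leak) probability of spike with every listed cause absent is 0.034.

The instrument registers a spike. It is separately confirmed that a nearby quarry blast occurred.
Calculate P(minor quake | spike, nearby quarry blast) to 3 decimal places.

Under noisy-OR, P(spike | causes) = 1 − (1−0.034)·∏(1−qᵢ) over the active causes.
P(spike | nearby quarry blast) = 0.687016·0.941 + 0.916433·0.059 = 0.646482 + 0.054070 = 0.700552
Of this, 0.054070 comes from 0.916433·0.059 (the minor quake=true cases).
Hence the posterior is 0.054070/0.700552 ≈ 0.077.

P(minor quake | spike, nearby quarry blast) ≈ 0.077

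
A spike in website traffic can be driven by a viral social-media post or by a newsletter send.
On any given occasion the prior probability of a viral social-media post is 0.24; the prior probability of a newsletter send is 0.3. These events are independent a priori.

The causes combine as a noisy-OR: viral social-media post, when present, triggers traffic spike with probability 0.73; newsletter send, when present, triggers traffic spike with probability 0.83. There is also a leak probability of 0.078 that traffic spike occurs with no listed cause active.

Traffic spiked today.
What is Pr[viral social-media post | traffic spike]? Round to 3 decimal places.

Under noisy-OR, P(traffic spike | causes) = 1 − (1−0.078)·∏(1−qᵢ) over the active causes.
By total probability over the 4 (viral social-media post, newsletter send) configurations:
  P(traffic spike) = 0.078*0.76*0.7 + 0.84326*0.76*0.3 + 0.75106*0.24*0.7 + 0.95768*0.24*0.3
        = 0.041496 + 0.192263 + 0.126178 + 0.068953 = 0.428890
Keeping only the viral social-media post-present terms gives 0.195131, so
  P(viral social-media post | traffic spike) = 0.195131 / 0.428890 ≈ 0.455

Pr[viral social-media post | traffic spike] ≈ 0.455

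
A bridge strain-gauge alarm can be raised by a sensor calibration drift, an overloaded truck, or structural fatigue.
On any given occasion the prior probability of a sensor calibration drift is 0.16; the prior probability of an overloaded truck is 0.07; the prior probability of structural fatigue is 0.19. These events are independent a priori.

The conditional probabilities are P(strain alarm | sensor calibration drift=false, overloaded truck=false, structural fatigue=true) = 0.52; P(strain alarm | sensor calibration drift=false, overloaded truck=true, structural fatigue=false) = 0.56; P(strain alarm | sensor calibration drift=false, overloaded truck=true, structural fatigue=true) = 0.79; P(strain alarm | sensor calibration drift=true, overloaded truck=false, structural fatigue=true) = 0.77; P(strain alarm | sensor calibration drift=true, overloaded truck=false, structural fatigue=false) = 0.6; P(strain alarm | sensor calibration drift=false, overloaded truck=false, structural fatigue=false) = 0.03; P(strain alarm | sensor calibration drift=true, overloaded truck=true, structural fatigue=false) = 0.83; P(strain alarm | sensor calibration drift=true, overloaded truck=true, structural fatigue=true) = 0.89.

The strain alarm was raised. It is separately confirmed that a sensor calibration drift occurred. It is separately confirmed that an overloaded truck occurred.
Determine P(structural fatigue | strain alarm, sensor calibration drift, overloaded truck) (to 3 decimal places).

P(structural fatigue | strain alarm, sensor calibration drift, overloaded truck) ≈ 0.201

For the numerator, keep only structural fatigue=true terms: 0.89×0.19 = 0.169100
Normalizer over all consistent configurations: 0.83×0.81 + 0.89×0.19 = 0.841400
P(structural fatigue | strain alarm, sensor calibration drift, overloaded truck) = 0.169100/0.841400 ≈ 0.201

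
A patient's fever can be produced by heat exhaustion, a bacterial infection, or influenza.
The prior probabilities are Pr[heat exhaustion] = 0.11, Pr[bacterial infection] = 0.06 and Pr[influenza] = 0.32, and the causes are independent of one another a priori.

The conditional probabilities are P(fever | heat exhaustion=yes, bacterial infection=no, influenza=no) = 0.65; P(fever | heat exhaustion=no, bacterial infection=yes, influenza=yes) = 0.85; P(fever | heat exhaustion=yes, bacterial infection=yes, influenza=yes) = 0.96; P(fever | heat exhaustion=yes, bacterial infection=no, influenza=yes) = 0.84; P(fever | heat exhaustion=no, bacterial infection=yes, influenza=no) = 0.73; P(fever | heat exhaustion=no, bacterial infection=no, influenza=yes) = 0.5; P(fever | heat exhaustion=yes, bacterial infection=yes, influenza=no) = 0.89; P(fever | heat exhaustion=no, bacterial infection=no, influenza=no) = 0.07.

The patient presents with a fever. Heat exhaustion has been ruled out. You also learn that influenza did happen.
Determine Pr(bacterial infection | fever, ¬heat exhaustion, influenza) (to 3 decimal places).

P(fever | ¬heat exhaustion, influenza) = 0.5×0.94 + 0.85×0.06 = 0.470000 + 0.051000 = 0.521000
Restricting to configurations with bacterial infection present: 0.85×0.06 = 0.051000.
Hence the posterior is 0.051000/0.521000 ≈ 0.098.

Pr(bacterial infection | fever, ¬heat exhaustion, influenza) ≈ 0.098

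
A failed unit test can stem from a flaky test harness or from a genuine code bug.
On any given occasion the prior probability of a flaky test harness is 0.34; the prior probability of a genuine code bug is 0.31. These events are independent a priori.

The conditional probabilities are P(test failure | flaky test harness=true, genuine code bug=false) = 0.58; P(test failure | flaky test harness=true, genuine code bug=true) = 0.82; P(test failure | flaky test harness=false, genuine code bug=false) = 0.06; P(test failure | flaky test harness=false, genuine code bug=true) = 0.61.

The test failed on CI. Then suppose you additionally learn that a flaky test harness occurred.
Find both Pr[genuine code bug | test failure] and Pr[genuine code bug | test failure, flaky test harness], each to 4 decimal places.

Enumerate the 4 (flaky test harness, genuine code bug) configurations and weight by the priors:
  P(test failure) = 0.06·0.66·0.69 + 0.61·0.66·0.31 + 0.58·0.34·0.69 + 0.82·0.34·0.31
        = 0.027324 + 0.124806 + 0.136068 + 0.086428 = 0.374626
The terms with genuine code bug present sum to 0.211234, so
  P(genuine code bug | test failure) = 0.211234 / 0.374626 ≈ 0.5639

Now condition on the additional information:
Numerator (weight on configurations with genuine code bug): 0.82*0.31 = 0.254200
The normalizing constant is 0.58*0.69 + 0.82*0.31 = 0.654400
Posterior = 0.254200 / 0.654400 ≈ 0.3884
— flaky test harness explains away the evidence for genuine code bug.

Pr[genuine code bug | test failure] ≈ 0.5639; Pr[genuine code bug | test failure, flaky test harness] ≈ 0.3884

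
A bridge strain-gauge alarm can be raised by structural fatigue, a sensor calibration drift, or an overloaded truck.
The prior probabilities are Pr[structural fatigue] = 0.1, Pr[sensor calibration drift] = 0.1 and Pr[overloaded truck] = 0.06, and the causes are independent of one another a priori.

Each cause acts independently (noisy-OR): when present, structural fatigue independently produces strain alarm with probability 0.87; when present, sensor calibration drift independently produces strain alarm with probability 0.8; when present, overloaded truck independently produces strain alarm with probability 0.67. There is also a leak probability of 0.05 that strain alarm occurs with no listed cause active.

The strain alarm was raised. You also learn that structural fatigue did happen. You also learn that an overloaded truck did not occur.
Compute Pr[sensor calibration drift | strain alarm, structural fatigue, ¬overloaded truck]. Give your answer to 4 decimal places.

Under noisy-OR, P(strain alarm | causes) = 1 − (1−0.05)·∏(1−qᵢ) over the active causes.
P(strain alarm | structural fatigue, ¬overloaded truck) = 0.8765×0.9 + 0.9753×0.1 = 0.788850 + 0.097530 = 0.886380
The sensor calibration drift-present share is 0.9753×0.1 = 0.097530.
Hence the posterior is 0.097530/0.886380 ≈ 0.1100.

Pr[sensor calibration drift | strain alarm, structural fatigue, ¬overloaded truck] ≈ 0.1100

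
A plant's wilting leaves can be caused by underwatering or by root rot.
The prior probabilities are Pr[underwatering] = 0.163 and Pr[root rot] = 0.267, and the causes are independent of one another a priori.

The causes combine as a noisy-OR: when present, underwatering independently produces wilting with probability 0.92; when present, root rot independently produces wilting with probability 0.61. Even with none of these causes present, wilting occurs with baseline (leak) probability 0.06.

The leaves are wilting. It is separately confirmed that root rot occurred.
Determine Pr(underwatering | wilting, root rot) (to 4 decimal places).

Under noisy-OR, P(wilting | causes) = 1 − (1−0.06)·∏(1−qᵢ) over the active causes.
P(wilting | root rot) = 0.6334*0.837 + 0.970672*0.163 = 0.530156 + 0.158220 = 0.688376
Of this, 0.158220 comes from 0.970672*0.163 (the underwatering=true cases).
Hence the posterior is 0.158220/0.688376 ≈ 0.2298.

Pr(underwatering | wilting, root rot) ≈ 0.2298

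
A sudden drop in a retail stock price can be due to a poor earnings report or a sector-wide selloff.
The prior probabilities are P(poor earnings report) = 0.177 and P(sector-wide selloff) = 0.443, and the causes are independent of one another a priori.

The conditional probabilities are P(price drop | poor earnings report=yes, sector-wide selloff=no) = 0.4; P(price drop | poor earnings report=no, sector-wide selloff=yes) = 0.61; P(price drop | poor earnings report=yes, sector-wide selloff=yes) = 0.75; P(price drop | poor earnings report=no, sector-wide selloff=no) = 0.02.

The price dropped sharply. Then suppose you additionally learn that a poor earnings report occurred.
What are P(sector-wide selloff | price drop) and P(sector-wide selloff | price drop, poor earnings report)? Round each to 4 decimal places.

P(sector-wide selloff | price drop) ≈ 0.8526; P(sector-wide selloff | price drop, poor earnings report) ≈ 0.5986

P(price drop) = 0.02*0.823*0.557 + 0.61*0.823*0.443 + 0.4*0.177*0.557 + 0.75*0.177*0.443 = 0.009168 + 0.222399 + 0.039436 + 0.058808 = 0.329811
Of this, 0.281207 comes from 0.222399 + 0.058808 (the sector-wide selloff=true cases).
So P(sector-wide selloff | price drop) = 0.281207/0.329811 ≈ 0.8526.

With the extra evidence:
P(price drop | poor earnings report) = 0.4×0.557 + 0.75×0.443 = 0.222800 + 0.332250 = 0.555050
Of this, 0.332250 comes from 0.75×0.443 (the sector-wide selloff=true cases).
So P(sector-wide selloff | price drop, poor earnings report) = 0.332250/0.555050 ≈ 0.5986.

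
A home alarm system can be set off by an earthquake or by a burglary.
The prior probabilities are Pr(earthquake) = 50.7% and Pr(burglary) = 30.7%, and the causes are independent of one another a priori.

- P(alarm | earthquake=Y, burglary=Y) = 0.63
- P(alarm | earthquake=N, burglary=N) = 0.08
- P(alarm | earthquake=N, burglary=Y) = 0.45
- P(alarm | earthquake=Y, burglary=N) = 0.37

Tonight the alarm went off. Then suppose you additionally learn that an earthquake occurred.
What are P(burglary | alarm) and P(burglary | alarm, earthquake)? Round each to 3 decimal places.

Enumerate the 4 (earthquake, burglary) configurations and weight by the priors:
  P(alarm) = 0.08×0.493×0.693 + 0.45×0.493×0.307 + 0.37×0.507×0.693 + 0.63×0.507×0.307
        = 0.027332 + 0.068108 + 0.130000 + 0.098059 = 0.323499
Keeping only the burglary-present terms gives 0.166167, so
  P(burglary | alarm) = 0.166167 / 0.323499 ≈ 0.514

With the extra evidence:
P(alarm | earthquake) = 0.37·0.693 + 0.63·0.307 = 0.256410 + 0.193410 = 0.449820
Restricting to configurations with burglary present: 0.63·0.307 = 0.193410.
So P(burglary | alarm, earthquake) = 0.193410/0.449820 ≈ 0.430.
This is intercausal reasoning (explaining away): once earthquake accounts for the alarm, burglary becomes less likely.

P(burglary | alarm) ≈ 0.514; P(burglary | alarm, earthquake) ≈ 0.430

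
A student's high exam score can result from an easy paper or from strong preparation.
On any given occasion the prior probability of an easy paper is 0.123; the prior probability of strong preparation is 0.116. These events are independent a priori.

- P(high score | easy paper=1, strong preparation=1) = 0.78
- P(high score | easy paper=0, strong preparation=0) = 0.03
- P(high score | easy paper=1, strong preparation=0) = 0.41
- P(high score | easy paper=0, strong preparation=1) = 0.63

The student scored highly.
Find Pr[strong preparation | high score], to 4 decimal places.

Numerator (weight on configurations with strong preparation): 0.064091 + 0.011129 = 0.075220
Denominator P(high score): 0.03·0.877·0.884 + 0.63·0.877·0.116 + 0.41·0.123·0.884 + 0.78·0.123·0.116 = 0.143058
P(strong preparation | high score) = 0.075220/0.143058 ≈ 0.5258

Pr[strong preparation | high score] ≈ 0.5258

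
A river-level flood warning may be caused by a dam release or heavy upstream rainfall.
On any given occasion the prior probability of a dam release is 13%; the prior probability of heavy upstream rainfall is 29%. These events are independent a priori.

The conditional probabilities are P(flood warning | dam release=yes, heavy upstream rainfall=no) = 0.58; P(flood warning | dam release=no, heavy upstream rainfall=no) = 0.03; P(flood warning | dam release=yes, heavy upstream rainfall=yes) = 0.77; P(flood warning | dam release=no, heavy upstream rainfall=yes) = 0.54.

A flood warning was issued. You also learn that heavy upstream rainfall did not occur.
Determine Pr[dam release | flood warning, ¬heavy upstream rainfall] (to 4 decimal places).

Weight on dam release=true, given the evidence: 0.58*0.13 = 0.075400
The normalizing constant is 0.03*0.87 + 0.58*0.13 = 0.101500
P(dam release | flood warning, ¬heavy upstream rainfall) = 0.075400/0.101500 ≈ 0.7429

Pr[dam release | flood warning, ¬heavy upstream rainfall] ≈ 0.7429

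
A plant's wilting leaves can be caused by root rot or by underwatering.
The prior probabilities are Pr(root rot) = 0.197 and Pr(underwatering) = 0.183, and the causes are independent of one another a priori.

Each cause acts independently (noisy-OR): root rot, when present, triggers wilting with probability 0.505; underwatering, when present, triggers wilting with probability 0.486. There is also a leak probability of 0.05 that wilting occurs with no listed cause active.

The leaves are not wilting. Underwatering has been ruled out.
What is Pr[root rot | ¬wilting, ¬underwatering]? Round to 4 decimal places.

Under noisy-OR, P(wilting | causes) = 1 − (1−0.05)·∏(1−qᵢ) over the active causes.
Numerator (weight on configurations with root rot): 0.47025·0.197 = 0.092639
Normalizer over all consistent configurations: 0.95·0.803 + 0.47025·0.197 = 0.855489
Posterior = 0.092639 / 0.855489 ≈ 0.1083

Pr[root rot | ¬wilting, ¬underwatering] ≈ 0.1083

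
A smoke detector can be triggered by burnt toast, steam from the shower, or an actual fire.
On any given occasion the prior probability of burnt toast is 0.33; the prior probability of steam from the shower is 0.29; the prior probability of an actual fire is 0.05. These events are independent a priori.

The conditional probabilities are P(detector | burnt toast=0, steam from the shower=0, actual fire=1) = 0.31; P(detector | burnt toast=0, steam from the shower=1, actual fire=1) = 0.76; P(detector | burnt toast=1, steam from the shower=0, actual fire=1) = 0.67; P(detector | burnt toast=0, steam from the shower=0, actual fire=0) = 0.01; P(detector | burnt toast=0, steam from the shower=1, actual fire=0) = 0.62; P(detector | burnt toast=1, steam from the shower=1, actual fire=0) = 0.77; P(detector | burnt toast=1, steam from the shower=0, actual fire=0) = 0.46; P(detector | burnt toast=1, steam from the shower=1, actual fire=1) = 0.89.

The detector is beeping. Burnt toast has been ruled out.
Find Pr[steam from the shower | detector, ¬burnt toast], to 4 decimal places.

Pr[steam from the shower | detector, ¬burnt toast] ≈ 0.9111

P(detector | ¬burnt toast) = 0.01*0.71*0.95 + 0.31*0.71*0.05 + 0.62*0.29*0.95 + 0.76*0.29*0.05 = 0.006745 + 0.011005 + 0.170810 + 0.011020 = 0.199580
Of this, 0.181830 comes from 0.170810 + 0.011020 (the steam from the shower=true cases).
So P(steam from the shower | detector, ¬burnt toast) = 0.181830/0.199580 ≈ 0.9111.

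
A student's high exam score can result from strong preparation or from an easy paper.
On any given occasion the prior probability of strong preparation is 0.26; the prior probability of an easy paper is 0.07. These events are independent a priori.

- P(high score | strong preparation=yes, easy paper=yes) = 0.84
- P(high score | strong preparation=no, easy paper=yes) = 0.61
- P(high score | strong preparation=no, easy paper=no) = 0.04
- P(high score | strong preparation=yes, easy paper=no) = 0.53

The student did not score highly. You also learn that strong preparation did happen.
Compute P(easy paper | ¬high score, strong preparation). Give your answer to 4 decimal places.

P(¬high score | strong preparation) = 0.47*0.93 + 0.16*0.07 = 0.437100 + 0.011200 = 0.448300
Of this, 0.011200 comes from 0.16*0.07 (the easy paper=true cases).
Hence the posterior is 0.011200/0.448300 ≈ 0.0250.

P(easy paper | ¬high score, strong preparation) ≈ 0.0250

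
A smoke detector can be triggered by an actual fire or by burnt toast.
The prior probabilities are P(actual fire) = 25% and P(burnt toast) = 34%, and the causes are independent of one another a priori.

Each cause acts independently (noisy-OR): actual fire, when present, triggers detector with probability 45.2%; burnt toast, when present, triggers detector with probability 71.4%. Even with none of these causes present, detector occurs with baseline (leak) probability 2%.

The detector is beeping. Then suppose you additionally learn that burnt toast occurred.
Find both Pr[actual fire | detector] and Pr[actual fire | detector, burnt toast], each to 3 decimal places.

Under noisy-OR, P(detector | causes) = 1 − (1−0.02)·∏(1−qᵢ) over the active causes.
Numerator (weight on configurations with actual fire): 0.076388 + 0.071945 = 0.148333
Normalizer over all consistent configurations: 0.02×0.75×0.66 + 0.71972×0.75×0.34 + 0.46296×0.25×0.66 + 0.846407×0.25×0.34 = 0.341762
P(actual fire | detector) = 0.148333/0.341762 ≈ 0.434

Now also conditioning on burnt toast=true:
Sum P(detector|·) weighted by the priors over both values of actual fire:
  P(detector | burnt toast) = 0.71972×0.75 + 0.846407×0.25
        = 0.539790 + 0.211602 = 0.751392
Configurations with actual fire contribute 0.211602, so
  P(actual fire | detector, burnt toast) = 0.211602 / 0.751392 ≈ 0.282

Pr[actual fire | detector] ≈ 0.434; Pr[actual fire | detector, burnt toast] ≈ 0.282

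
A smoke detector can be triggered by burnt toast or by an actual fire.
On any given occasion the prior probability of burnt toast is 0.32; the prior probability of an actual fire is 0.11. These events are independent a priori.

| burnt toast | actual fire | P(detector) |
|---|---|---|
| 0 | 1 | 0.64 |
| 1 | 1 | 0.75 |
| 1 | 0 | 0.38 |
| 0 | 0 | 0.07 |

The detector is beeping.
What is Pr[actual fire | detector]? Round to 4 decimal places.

Pr[actual fire | detector] ≈ 0.3303

Enumerate the 4 (burnt toast, actual fire) configurations and weight by the priors:
  P(detector) = 0.07·0.68·0.89 + 0.64·0.68·0.11 + 0.38·0.32·0.89 + 0.75·0.32·0.11
        = 0.042364 + 0.047872 + 0.108224 + 0.026400 = 0.224860
Keeping only the actual fire-present terms gives 0.074272, so
  P(actual fire | detector) = 0.074272 / 0.224860 ≈ 0.3303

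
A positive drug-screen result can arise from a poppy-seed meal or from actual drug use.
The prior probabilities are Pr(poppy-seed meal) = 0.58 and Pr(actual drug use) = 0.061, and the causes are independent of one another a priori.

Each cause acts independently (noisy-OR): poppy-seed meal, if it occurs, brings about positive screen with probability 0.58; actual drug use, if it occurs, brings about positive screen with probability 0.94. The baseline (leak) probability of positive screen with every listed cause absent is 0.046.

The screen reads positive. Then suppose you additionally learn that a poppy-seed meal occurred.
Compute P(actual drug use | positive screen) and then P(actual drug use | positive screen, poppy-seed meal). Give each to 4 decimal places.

Under noisy-OR, P(positive screen | causes) = 1 − (1−0.046)·∏(1−qᵢ) over the active causes.
Enumerate the 4 (poppy-seed meal, actual drug use) configurations and weight by the priors:
  P(positive screen) = 0.046*0.42*0.939 + 0.94276*0.42*0.061 + 0.59932*0.58*0.939 + 0.975959*0.58*0.061
        = 0.018141 + 0.024154 + 0.326402 + 0.034529 = 0.403226
Keeping only the actual drug use-present terms gives 0.058683, so
  P(actual drug use | positive screen) = 0.058683 / 0.403226 ≈ 0.1455

Now also conditioning on poppy-seed meal=true:
By total probability over both values of actual drug use:
  P(positive screen | poppy-seed meal) = 0.59932·0.939 + 0.975959·0.061
        = 0.562761 + 0.059533 = 0.622294
The terms with actual drug use present sum to 0.059533, so
  P(actual drug use | positive screen, poppy-seed meal) = 0.059533 / 0.622294 ≈ 0.0957

P(actual drug use | positive screen) ≈ 0.1455; P(actual drug use | positive screen, poppy-seed meal) ≈ 0.0957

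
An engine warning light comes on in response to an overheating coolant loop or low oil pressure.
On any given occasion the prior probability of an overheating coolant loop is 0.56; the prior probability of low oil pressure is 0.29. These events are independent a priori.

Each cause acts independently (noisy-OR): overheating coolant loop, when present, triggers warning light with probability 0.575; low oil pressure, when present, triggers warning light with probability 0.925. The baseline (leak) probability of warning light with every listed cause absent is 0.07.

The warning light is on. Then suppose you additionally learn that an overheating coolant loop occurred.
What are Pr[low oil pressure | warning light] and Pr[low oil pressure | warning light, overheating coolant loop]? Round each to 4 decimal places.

Under noisy-OR, P(warning light | causes) = 1 − (1−0.07)·∏(1−qᵢ) over the active causes.
For the numerator, keep only low oil pressure=true terms: 0.118700 + 0.157586 = 0.276286
Denominator P(warning light): 0.07*0.44*0.71 + 0.93025*0.44*0.29 + 0.60475*0.56*0.71 + 0.970356*0.56*0.29 = 0.538603
P(low oil pressure | warning light) = 0.276286/0.538603 ≈ 0.5130

Now also conditioning on overheating coolant loop=true:
By total probability over both values of low oil pressure:
  P(warning light | overheating coolant loop) = 0.60475*0.71 + 0.970356*0.29
        = 0.429372 + 0.281403 = 0.710775
Configurations with low oil pressure contribute 0.281403, so
  P(low oil pressure | warning light, overheating coolant loop) = 0.281403 / 0.710775 ≈ 0.3959

Pr[low oil pressure | warning light] ≈ 0.5130; Pr[low oil pressure | warning light, overheating coolant loop] ≈ 0.3959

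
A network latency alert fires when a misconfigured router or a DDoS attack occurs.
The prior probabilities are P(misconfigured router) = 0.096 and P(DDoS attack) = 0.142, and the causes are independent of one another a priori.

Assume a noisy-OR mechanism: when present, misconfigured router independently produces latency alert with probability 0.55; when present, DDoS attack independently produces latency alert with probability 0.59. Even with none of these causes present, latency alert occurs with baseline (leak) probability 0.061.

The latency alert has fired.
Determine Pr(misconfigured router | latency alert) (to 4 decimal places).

Under noisy-OR, P(latency alert | causes) = 1 − (1−0.061)·∏(1−qᵢ) over the active causes.
Numerator (weight on configurations with misconfigured router): 0.047563 + 0.011270 = 0.058833
The normalizing constant is 0.061·0.904·0.858 + 0.61501·0.904·0.142 + 0.57745·0.096·0.858 + 0.826755·0.096·0.142 = 0.185095
P(misconfigured router | latency alert) = 0.058833/0.185095 ≈ 0.3179

Pr(misconfigured router | latency alert) ≈ 0.3179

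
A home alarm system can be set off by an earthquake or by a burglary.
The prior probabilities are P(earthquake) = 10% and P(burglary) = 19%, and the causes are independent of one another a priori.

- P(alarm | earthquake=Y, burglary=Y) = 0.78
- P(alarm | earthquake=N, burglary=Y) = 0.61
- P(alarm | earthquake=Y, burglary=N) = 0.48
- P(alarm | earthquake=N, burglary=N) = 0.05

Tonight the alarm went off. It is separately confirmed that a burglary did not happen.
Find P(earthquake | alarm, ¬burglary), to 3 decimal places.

P(earthquake | alarm, ¬burglary) ≈ 0.516

P(alarm | ¬burglary) = 0.05·0.9 + 0.48·0.1 = 0.045000 + 0.048000 = 0.093000
Restricting to configurations with earthquake present: 0.48·0.1 = 0.048000.
P(earthquake | alarm, ¬burglary) = 0.048000 / 0.093000 ≈ 0.516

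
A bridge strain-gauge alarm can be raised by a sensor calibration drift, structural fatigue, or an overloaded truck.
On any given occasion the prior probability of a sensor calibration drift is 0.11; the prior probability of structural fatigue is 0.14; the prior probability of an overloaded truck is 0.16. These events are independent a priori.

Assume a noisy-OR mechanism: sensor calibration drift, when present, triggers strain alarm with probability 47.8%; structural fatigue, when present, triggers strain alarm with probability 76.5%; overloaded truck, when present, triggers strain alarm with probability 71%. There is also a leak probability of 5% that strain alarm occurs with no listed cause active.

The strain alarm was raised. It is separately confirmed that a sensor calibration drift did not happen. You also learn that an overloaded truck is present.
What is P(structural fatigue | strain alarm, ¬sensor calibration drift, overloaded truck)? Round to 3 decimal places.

P(structural fatigue | strain alarm, ¬sensor calibration drift, overloaded truck) ≈ 0.174

Under noisy-OR, P(strain alarm | causes) = 1 − (1−0.05)·∏(1−qᵢ) over the active causes.
P(strain alarm | ¬sensor calibration drift, overloaded truck) = 0.7245·0.86 + 0.935257·0.14 = 0.623070 + 0.130936 = 0.754006
Restricting to configurations with structural fatigue present: 0.935257·0.14 = 0.130936.
Hence the posterior is 0.130936/0.754006 ≈ 0.174.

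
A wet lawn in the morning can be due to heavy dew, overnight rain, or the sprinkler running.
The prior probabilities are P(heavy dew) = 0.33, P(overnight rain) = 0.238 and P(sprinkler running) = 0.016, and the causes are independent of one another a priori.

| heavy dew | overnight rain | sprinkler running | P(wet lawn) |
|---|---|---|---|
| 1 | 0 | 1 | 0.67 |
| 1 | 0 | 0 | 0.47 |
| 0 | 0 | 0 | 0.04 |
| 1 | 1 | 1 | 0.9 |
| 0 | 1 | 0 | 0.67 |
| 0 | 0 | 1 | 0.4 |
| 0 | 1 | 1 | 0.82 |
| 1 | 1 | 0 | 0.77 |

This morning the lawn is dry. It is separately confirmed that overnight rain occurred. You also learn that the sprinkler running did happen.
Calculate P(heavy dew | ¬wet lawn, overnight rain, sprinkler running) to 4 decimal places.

P(heavy dew | ¬wet lawn, overnight rain, sprinkler running) ≈ 0.2148

P(¬wet lawn | overnight rain, sprinkler running) = 0.18*0.67 + 0.1*0.33 = 0.120600 + 0.033000 = 0.153600
The heavy dew-present share is 0.1*0.33 = 0.033000.
So P(heavy dew | ¬wet lawn, overnight rain, sprinkler running) = 0.033000/0.153600 ≈ 0.2148.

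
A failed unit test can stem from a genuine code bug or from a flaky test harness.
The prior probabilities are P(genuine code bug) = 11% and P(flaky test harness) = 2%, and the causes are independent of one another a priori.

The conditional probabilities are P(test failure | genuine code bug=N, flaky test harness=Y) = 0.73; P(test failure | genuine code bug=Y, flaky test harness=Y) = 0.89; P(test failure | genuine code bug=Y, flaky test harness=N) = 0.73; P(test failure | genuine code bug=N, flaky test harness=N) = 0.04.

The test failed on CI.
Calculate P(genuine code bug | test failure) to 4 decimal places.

P(genuine code bug | test failure) ≈ 0.6275

P(test failure) = 0.04×0.89×0.98 + 0.73×0.89×0.02 + 0.73×0.11×0.98 + 0.89×0.11×0.02 = 0.034888 + 0.012994 + 0.078694 + 0.001958 = 0.128534
Restricting to configurations with genuine code bug present: 0.078694 + 0.001958 = 0.080652.
So P(genuine code bug | test failure) = 0.080652/0.128534 ≈ 0.6275.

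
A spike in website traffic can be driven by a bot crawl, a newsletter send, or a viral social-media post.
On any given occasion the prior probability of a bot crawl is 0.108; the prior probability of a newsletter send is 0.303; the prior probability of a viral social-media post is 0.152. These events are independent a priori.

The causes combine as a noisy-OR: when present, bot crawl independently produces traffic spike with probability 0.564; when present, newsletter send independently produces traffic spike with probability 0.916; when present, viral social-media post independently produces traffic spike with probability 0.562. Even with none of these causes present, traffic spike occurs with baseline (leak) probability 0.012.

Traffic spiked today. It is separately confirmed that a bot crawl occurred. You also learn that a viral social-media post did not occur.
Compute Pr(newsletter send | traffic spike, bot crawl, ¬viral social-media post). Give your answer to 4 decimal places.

Under noisy-OR, P(traffic spike | causes) = 1 − (1−0.012)·∏(1−qᵢ) over the active causes.
For the numerator, keep only newsletter send=true terms: 0.963815×0.303 = 0.292036
Normalizer over all consistent configurations: 0.569232×0.697 + 0.963815×0.303 = 0.688791
Posterior = 0.292036 / 0.688791 ≈ 0.4240

Pr(newsletter send | traffic spike, bot crawl, ¬viral social-media post) ≈ 0.4240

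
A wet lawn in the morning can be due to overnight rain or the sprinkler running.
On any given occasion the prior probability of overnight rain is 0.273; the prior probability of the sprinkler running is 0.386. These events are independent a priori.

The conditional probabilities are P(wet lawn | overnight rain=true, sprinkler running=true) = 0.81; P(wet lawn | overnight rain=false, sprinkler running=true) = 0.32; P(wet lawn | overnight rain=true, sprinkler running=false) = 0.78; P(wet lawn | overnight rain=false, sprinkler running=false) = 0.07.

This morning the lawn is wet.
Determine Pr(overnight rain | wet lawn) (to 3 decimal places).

Pr(overnight rain | wet lawn) ≈ 0.641

Sum P(wet lawn|·) weighted by the priors over the 4 (overnight rain, sprinkler running) configurations:
  P(wet lawn) = 0.07*0.727*0.614 + 0.32*0.727*0.386 + 0.78*0.273*0.614 + 0.81*0.273*0.386
        = 0.031246 + 0.089799 + 0.130745 + 0.085356 = 0.337146
Configurations with overnight rain contribute 0.216101, so
  P(overnight rain | wet lawn) = 0.216101 / 0.337146 ≈ 0.641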